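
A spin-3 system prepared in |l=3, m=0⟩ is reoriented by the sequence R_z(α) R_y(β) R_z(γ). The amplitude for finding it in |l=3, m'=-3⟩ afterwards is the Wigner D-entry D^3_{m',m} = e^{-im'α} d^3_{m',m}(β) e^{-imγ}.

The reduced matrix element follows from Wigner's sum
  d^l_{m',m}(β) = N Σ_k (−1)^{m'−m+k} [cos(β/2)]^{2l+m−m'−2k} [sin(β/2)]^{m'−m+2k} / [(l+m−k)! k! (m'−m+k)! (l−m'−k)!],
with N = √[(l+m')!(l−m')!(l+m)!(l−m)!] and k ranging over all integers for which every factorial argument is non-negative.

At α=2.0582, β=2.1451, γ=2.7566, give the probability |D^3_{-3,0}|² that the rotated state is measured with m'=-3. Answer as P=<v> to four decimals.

P=0.1094

Split into d^3_{-3,0}(β=2.1451) × two z-phases.
Half-angle: c=0.477886, s=0.878422. N=√(1·720·6·6)=160.996894
Admissible k: 3..3 (factorial args all ≥0)
  k=3: (−1)^0·160.9969/(36)·0.4779^3·0.8784^3 = +0.330824
d^3_{-3,0}(2.1451) = +0.330824
|D^3_{-3,0}|² = |d^3_{-3,0}(β)|² = (+0.330824)² = 0.109444 (the z-rotation phases have unit modulus)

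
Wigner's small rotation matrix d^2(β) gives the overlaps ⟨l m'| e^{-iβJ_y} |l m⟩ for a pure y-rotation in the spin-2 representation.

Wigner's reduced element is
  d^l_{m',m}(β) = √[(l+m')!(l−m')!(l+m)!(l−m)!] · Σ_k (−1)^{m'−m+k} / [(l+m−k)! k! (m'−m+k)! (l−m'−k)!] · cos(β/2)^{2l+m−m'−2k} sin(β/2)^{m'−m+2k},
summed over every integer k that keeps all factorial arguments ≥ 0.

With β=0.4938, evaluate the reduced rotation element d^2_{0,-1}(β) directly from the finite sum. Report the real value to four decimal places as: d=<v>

d=-0.5112

d^2_{0,-1}(β=0.4938) via Wigner's sum:
Half-angle: c=0.969675, s=0.244399. N=√(2·2·1·6)=4.898979
k∈{0,1} keeps every argument non-negative
  k=0: (−1)^1·4.8990/(2)·0.9697^3·0.2444^1 = -0.545825
  k=1: (−1)^2·4.8990/(2)·0.9697^1·0.2444^3 = +0.034674
d^2_{0,-1}(0.4938) = -0.545825 +0.034674 = -0.511151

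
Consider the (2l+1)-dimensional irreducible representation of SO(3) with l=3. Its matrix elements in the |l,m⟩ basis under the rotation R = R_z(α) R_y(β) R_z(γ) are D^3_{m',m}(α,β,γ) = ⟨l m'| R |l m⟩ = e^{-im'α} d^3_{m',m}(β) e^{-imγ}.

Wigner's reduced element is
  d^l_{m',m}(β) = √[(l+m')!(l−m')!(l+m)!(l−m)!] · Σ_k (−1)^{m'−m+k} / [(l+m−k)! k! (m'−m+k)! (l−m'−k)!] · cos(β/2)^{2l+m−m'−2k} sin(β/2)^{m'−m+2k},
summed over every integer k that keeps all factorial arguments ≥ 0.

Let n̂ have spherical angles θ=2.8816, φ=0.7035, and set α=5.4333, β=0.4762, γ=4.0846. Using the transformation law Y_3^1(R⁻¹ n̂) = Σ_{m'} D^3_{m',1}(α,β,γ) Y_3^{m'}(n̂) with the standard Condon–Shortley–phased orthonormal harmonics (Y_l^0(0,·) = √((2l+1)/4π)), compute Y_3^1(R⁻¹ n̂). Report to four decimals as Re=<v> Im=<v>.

Need the full column D^3_{m',1} for m'=−3..3 at α=5.4333, β=0.4762, γ=4.0846.
cos(β/2)=0.971788, sin(β/2)=0.235857
d^3_{-3,1}: single k=4 term ⇒ +0.011318;  D = +0.010628-0.003892i
d^3_{-2,1}: k∈[3..4] ⇒ +0.076153 -0.002243 = +0.073910;  D = +0.064904+0.035358i
d^3_{-1,1}: k∈[2..4] ⇒ +0.297669 -0.023379 +0.000172 = +0.274462;  D = +0.060457+0.267721i
d^3_{0,1}: k∈[1..3] ⇒ +0.708102 -0.125133 +0.002457 = +0.585427;  D = -0.343854+0.473802i
d^3_{1,1}: k∈[0..2] ⇒ +0.842226 -0.396892 +0.017534 = +0.462869;  D = -0.460863+0.043041i
d^3_{2,1}: k∈[0..1] ⇒ -0.646406 +0.076153 = -0.570253;  D = +0.414609+0.391519i
d^3_{3,1}: single k=0 term ⇒ +0.192144;  D = +0.006887-0.192021i
Y_3^{m'}(θ=2.8816,φ=0.7035) and Σ D·Y over m':
  (+0.0106-0.0039i)·(-0.0036-0.0061i)  (+0.0649+0.0354i)·(-0.0106+0.0644i)  (+0.0605+0.2677i)·(+0.2325-0.1972i)  (-0.3439+0.4738i)·(-0.6021+0.0000i)  (-0.4609+0.0430i)·(-0.2325-0.1972i)  (+0.4146+0.3915i)·(-0.0106-0.0644i)  (+0.0069-0.1920i)·(+0.0036-0.0061i)
Y_3^1(R⁻¹ n̂) = +0.406152-0.181930i

Re=0.4062 Im=-0.1819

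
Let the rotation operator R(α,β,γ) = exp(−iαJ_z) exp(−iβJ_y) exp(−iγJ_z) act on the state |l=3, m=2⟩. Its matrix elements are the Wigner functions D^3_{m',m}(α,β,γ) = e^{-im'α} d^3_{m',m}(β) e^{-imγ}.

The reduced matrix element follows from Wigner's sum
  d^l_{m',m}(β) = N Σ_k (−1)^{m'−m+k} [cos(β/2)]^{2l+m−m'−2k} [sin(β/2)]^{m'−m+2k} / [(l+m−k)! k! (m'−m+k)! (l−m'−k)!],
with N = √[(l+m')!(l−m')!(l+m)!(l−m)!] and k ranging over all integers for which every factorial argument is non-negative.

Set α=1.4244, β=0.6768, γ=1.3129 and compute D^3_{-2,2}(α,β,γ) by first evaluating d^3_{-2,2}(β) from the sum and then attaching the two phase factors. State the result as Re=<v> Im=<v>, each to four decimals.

Re=0.0514 Im=0.0117

Split into d^3_{-2,2}(β=0.6768) × two z-phases.
With c≡cos(β/2)=0.943287 and s≡sin(β/2)=0.331978, N=[1·120·120·1]^{1/2}=120.000000
k∈{4,5} keeps every argument non-negative
  k=4: (−1)^0·120.0000/(24)·0.9433^2·0.3320^4 = +0.054038
  k=5: (−1)^1·120.0000/(120)·0.9433^0·0.3320^6 = -0.001339
d^3_{-2,2}(0.6768) = +0.054038 -0.001339 = +0.052699
Phases: e^{-i·(-2)·1.4244}=-0.957442+0.288627i, e^{-i·(2)·1.3129}=-0.869902-0.493225i ⇒ D=+0.051394+0.011655i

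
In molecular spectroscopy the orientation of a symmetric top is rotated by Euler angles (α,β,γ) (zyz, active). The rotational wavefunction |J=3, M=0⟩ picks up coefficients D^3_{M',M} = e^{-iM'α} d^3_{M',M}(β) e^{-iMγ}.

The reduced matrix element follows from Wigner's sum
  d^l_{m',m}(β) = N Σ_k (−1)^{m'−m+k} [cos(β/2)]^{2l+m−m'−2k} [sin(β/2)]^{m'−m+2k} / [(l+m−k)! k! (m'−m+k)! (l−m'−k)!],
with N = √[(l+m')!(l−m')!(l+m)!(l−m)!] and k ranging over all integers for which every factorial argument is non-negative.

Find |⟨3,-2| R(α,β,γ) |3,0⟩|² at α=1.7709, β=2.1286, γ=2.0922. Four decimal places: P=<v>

P=0.2722

First d^3_{-2,0}(β=2.1286), then the phase factors e^{-i(-2)α} and e^{-i(0)γ}:
Half-angle: c=0.485116, s=0.874450. N=√(1·120·6·6)=65.726707
k∈{2,3} keeps every argument non-negative
  k=2: (−1)^0·65.7267/(12)·0.4851^4·0.8744^2 = +0.231961
  k=3: (−1)^1·65.7267/(12)·0.4851^2·0.8744^4 = -0.753688
d^3_{-2,0}(2.1286) = +0.231961 -0.753688 = -0.521728
|D^3_{-2,0}|² = |d^3_{-2,0}(β)|² = (-0.521728)² = 0.272200 (the z-rotation phases have unit modulus)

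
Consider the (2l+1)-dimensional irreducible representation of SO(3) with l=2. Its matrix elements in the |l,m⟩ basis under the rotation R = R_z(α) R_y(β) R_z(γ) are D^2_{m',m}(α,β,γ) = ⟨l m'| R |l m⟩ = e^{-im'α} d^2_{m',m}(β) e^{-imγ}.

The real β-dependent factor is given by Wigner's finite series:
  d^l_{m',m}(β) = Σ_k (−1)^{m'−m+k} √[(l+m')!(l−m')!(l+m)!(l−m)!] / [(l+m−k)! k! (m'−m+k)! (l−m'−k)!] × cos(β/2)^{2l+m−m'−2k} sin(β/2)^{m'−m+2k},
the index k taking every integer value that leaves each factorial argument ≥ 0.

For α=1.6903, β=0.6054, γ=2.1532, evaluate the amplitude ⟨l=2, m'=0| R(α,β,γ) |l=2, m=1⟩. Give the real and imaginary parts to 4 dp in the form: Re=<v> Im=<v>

Re=-0.3152 Im=-0.4786

First d^2_{0,1}(β=0.6054), then the phase factors e^{-i(0)α} and e^{-i(1)γ}:
Half-angle: c=0.954535, s=0.298099. N=√(2·2·6·1)=4.898979
k∈{1,2} keeps every argument non-negative
  k=1: (−1)^0·4.8990/(2)·0.9545^3·0.2981^1 = +0.635055
  k=2: (−1)^1·4.8990/(2)·0.9545^1·0.2981^3 = -0.061937
d^2_{0,1}(0.6054) = +0.635055 -0.061937 = +0.573118
Phases: e^{-i·(0)·1.6903}=+1.000000+0.000000i, e^{-i·(1)·2.1532}=-0.550033-0.835143i ⇒ D=-0.315234-0.478636i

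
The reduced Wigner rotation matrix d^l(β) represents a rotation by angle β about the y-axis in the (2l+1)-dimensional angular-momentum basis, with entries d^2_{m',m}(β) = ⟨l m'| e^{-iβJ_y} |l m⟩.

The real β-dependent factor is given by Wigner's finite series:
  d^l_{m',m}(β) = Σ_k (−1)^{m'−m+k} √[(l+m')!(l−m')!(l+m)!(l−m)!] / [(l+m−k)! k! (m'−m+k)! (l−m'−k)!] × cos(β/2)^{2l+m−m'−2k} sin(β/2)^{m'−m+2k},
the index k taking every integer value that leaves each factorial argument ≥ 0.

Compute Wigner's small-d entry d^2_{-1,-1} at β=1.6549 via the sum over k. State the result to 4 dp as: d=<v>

d^2_{-1,-1}(β=1.6549) via Wigner's sum:
Half-angle: c=0.676755, s=0.736208. N=√(1·6·1·6)=6.000000
k∈{0,1} keeps every argument non-negative
  k=0: (−1)^0·6.0000/(6)·0.6768^4·0.7362^0 = +0.209762
  k=1: (−1)^1·6.0000/(2)·0.6768^2·0.7362^2 = -0.744707
d^2_{-1,-1}(1.6549) = +0.209762 -0.744707 = -0.534946

d=-0.5349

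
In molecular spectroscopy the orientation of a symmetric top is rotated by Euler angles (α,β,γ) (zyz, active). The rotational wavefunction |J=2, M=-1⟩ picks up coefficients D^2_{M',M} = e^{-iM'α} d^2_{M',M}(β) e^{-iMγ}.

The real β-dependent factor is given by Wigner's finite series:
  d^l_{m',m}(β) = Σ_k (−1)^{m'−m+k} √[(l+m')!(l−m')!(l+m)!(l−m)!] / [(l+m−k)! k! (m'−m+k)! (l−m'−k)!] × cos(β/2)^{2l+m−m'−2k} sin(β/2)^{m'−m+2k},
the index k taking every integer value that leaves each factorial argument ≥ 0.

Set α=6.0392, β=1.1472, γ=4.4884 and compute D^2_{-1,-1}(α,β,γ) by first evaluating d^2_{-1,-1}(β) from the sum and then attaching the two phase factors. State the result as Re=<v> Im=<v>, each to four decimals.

First d^2_{-1,-1}(β=1.1472), then the phase factors e^{-i(-1)α} and e^{-i(-1)γ}:
With c≡cos(β/2)=0.839953 and s≡sin(β/2)=0.542659, N=[1·6·1·6]^{1/2}=6.000000
Admissible k: 0..1 (factorial args all ≥0)
  k=0: (−1)^0·6.0000/(6)·0.8400^4·0.5427^0 = +0.497760
  k=1: (−1)^1·6.0000/(2)·0.8400^2·0.5427^2 = -0.623284
d^2_{-1,-1}(1.1472) = +0.497760 -0.623284 = -0.125524
D = (+0.970383-0.241572i)·(-0.125524)·(-0.222121-0.975019i) = +0.056621+0.112028i

Re=0.0566 Im=0.1120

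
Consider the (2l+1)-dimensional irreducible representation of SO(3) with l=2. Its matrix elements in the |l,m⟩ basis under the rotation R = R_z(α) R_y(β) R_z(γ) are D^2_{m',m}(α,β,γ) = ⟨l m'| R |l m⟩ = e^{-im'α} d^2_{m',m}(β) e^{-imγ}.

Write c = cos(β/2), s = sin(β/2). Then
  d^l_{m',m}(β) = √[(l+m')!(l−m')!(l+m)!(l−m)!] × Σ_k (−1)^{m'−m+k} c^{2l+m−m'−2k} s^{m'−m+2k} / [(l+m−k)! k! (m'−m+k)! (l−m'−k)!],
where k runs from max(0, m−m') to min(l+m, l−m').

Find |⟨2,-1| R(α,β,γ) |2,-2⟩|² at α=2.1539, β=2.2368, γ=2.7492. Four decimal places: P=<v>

First d^2_{-1,-2}(β=2.2368), then the phase factors e^{-i(-1)α} and e^{-i(-2)γ}:
c=cos(2.2368/2)=0.437122, s=sin(2.2368/2)=0.899402; N=√[1·6·1·24]=12.000000
Admissible k: 0..0 (factorial args all ≥0)
  k=0: (−1)^1·12.0000/(6)·0.4371^3·0.8994^1 = -0.150242
d^2_{-1,-2}(2.2368) = -0.150242
|D^2_{-1,-2}|² = |d^2_{-1,-2}(β)|² = (-0.150242)² = 0.022573 (the z-rotation phases have unit modulus)

P=0.0226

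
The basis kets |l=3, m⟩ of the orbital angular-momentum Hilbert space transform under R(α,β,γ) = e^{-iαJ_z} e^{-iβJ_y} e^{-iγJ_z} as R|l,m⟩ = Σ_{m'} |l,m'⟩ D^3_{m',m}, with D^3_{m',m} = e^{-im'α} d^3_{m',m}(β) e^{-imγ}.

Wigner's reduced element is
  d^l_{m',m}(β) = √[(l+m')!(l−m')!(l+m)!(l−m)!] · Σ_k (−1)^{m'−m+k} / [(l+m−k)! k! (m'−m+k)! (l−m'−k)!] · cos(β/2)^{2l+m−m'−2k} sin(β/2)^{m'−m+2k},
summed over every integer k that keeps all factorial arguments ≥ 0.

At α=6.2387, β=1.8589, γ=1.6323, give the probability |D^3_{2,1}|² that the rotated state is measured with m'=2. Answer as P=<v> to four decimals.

Split into d^3_{2,1}(β=1.8589) × two z-phases.
Half-angle: c=0.598275, s=0.801291. N=√(120·1·24·2)=75.894664
The bounds max(0,m−m')=0 and min(l+m,l−m')=1 give 2 terms
  k=0: (−1)^1·75.8947/(24)·0.5983^5·0.8013^1 = -0.194220
  k=1: (−1)^2·75.8947/(12)·0.5983^3·0.8013^3 = +0.696792
d^3_{2,1}(1.8589) = -0.194220 +0.696792 = +0.502572
|D^3_{2,1}|² = |d^3_{2,1}(β)|² = (+0.502572)² = 0.252578 (the z-rotation phases have unit modulus)

P=0.2526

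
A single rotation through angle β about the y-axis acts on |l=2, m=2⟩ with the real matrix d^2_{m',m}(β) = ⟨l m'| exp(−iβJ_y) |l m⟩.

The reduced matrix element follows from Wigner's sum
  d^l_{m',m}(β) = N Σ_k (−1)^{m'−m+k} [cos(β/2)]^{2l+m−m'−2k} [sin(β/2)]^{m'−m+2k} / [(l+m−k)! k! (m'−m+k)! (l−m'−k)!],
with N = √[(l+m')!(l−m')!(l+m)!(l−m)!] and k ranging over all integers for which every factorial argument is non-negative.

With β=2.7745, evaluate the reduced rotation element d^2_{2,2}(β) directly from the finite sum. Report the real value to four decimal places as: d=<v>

d=0.0011

d^2_{2,2}(β=2.7745) via Wigner's sum:
Half-angle: c=0.182517, s=0.983203. N=√(24·1·24·1)=24.000000
k: max(0,(2)−(2))=0 … min(2+(2),2−(2))=0
  k=0: (−1)^0·24.0000/(24)·0.1825^4·0.9832^0 = +0.001110
d^2_{2,2}(2.7745) = +0.001110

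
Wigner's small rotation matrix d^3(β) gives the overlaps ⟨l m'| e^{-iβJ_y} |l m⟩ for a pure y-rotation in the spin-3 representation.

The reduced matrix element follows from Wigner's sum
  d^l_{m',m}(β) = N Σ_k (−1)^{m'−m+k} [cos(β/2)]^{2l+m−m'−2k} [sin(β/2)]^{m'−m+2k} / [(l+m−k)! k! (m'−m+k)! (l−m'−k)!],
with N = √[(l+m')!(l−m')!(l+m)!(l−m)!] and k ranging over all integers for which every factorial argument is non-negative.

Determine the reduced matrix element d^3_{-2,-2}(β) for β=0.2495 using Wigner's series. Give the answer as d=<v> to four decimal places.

d^3_{-2,-2}(β=0.2495) via Wigner's sum:
With c≡cos(β/2)=0.992229 and s≡sin(β/2)=0.124427, N=[1·120·1·120]^{1/2}=120.000000
k∈{0,1} keeps every argument non-negative
  k=0: (−1)^0·120.0000/(120)·0.9922^6·0.1244^0 = +0.954269
  k=1: (−1)^1·120.0000/(24)·0.9922^4·0.1244^2 = -0.075032
d^3_{-2,-2}(0.2495) = +0.954269 -0.075032 = +0.879238

d=0.8792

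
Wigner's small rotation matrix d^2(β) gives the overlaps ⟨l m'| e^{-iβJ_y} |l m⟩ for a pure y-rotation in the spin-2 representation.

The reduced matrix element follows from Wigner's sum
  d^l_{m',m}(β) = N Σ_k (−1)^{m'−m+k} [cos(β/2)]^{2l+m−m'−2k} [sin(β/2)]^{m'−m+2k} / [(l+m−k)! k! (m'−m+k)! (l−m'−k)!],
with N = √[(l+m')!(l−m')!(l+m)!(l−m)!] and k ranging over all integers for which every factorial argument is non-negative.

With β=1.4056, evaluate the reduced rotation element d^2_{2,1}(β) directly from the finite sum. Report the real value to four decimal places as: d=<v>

d=-0.5743

d^2_{2,1}(β=1.4056) via Wigner's sum:
Half-angle: c=0.763035, s=0.646357. N=√(24·1·6·1)=12.000000
Admissible k: 0..0 (factorial args all ≥0)
  k=0: (−1)^1·12.0000/(6)·0.7630^3·0.6464^1 = -0.574297
d^2_{2,1}(1.4056) = -0.574297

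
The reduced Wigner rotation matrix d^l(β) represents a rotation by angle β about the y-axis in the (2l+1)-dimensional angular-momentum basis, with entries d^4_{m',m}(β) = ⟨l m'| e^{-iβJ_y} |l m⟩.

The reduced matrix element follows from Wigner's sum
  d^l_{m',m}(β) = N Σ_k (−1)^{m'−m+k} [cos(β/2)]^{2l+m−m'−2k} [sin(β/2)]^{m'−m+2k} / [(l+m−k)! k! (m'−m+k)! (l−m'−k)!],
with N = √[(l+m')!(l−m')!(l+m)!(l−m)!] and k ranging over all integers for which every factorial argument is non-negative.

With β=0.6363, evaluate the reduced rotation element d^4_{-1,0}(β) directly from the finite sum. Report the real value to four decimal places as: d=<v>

d=0.4083

d^4_{-1,0}(β=0.6363) via Wigner's sum:
Half-angle: c=0.949816, s=0.312810. N=√(6·120·24·24)=643.987578
k∈{1,2,3,4} keeps every argument non-negative
  k=1: (−1)^0·643.9876/(144)·0.9498^7·0.3128^1 = +0.975598
  k=2: (−1)^1·643.9876/(24)·0.9498^5·0.3128^3 = -0.634899
  k=3: (−1)^2·643.9876/(24)·0.9498^3·0.3128^5 = +0.068863
  k=4: (−1)^3·643.9876/(144)·0.9498^1·0.3128^7 = -0.001245
d^4_{-1,0}(0.6363) = +0.975598 -0.634899 +0.068863 -0.001245 = +0.408318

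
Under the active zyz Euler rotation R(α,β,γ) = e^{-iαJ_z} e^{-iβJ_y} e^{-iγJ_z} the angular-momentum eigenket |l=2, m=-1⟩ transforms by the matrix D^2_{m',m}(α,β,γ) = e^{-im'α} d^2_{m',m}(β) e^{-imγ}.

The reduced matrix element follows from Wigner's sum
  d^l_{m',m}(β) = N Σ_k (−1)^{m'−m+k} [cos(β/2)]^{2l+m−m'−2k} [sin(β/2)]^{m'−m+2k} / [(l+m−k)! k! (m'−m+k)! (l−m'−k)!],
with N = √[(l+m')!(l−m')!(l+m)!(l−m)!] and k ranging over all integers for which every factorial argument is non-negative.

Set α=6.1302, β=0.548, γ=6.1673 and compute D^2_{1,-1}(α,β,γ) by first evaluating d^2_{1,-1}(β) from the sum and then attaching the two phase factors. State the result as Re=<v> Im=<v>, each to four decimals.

Split into d^2_{1,-1}(β=0.548) × two z-phases.
c=cos(0.548/2)=0.962696, s=sin(0.548/2)=0.270584; N=√[6·1·1·6]=6.000000
Admissible k: 0..1 (factorial args all ≥0)
  k=0: (−1)^2·6.0000/(2)·0.9627^2·0.2706^2 = +0.203566
  k=1: (−1)^3·6.0000/(6)·0.9627^0·0.2706^4 = -0.005361
d^2_{1,-1}(0.548) = +0.203566 -0.005361 = +0.198205
D = (+0.988321+0.152389i)·(+0.198205)·(+0.993293-0.115626i) = +0.198069+0.007352i

Re=0.1981 Im=0.0074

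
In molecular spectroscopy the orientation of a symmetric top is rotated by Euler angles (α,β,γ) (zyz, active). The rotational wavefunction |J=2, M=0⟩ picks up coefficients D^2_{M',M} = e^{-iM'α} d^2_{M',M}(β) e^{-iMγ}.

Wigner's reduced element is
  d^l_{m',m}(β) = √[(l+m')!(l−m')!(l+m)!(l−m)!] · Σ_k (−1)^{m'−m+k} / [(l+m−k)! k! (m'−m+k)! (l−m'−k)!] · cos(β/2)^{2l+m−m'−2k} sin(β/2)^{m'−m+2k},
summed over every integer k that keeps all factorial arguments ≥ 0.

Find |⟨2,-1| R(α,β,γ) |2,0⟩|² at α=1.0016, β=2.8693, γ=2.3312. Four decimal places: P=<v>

P=0.1006

Split into d^2_{-1,0}(β=2.8693) × two z-phases.
c=cos(2.8693/2)=0.135726, s=sin(2.8693/2)=0.990746; N=√[1·6·2·2]=4.898979
k∈{1,2} keeps every argument non-negative
  k=1: (−1)^0·4.8990/(2)·0.1357^3·0.9907^1 = +0.006068
  k=2: (−1)^1·4.8990/(2)·0.1357^1·0.9907^3 = -0.323316
d^2_{-1,0}(2.8693) = +0.006068 -0.323316 = -0.317248
|D^2_{-1,0}|² = |d^2_{-1,0}(β)|² = (-0.317248)² = 0.100646 (the z-rotation phases have unit modulus)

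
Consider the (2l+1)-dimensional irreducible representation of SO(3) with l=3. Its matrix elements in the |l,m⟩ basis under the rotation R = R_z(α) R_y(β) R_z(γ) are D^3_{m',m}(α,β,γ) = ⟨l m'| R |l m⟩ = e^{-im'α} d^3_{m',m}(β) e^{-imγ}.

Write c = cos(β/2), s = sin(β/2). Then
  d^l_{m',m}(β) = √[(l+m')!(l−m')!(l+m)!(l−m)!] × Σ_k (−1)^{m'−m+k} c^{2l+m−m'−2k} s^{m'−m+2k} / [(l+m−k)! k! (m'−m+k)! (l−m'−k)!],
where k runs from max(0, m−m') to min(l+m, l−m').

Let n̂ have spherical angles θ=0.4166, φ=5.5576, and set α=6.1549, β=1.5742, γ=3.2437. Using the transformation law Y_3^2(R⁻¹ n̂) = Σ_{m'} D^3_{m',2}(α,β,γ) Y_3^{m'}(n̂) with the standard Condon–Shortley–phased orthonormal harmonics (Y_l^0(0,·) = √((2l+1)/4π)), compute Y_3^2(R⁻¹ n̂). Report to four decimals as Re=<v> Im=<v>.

Re=0.2895 Im=0.0842

Need the full column D^3_{m',2} for m'=−3..3 at α=6.1549, β=1.5742, γ=3.2437.
cos(β/2)=0.705902, sin(β/2)=0.708309
d^3_{-3,2}: single k=5 term ⇒ +0.308272;  D = +0.256315-0.171273i
d^3_{-2,2}: k∈[4..5] ⇒ +0.627120 -0.126281 = +0.500839;  D = +0.448604-0.222699i
d^3_{-1,2}: k∈[3..4] ⇒ +0.790556 -0.397978 = +0.392578;  D = +0.371076-0.128140i
d^3_{0,2}: k∈[2..3] ⇒ +0.682315 -0.686976 = -0.004661;  D = -0.004564+0.000945i
d^3_{1,2}: k∈[1..2] ⇒ +0.392596 -0.790556 = -0.397959;  D = -0.396813+0.030188i
d^3_{2,2}: k∈[0..1] ⇒ +0.123728 -0.622865 = -0.499138;  D = -0.498454-0.026121i
d^3_{3,2}: single k=0 term ⇒ -0.304104;  D = -0.299156-0.054635i
Y_3^{m'}(θ=0.4166,φ=5.5576) and Σ D·Y over m':
  (+0.2563-0.1713i)·(-0.0157+0.0227i)  (+0.4486-0.2227i)·(+0.0183+0.1519i)  (+0.3711-0.1281i)·(+0.3112+0.2761i)  (-0.0046+0.0009i)·(+0.4031+0.0000i)  (-0.3968+0.0302i)·(-0.3112+0.2761i)  (-0.4985-0.0261i)·(+0.0183-0.1519i)  (-0.2992-0.0546i)·(+0.0157+0.0227i)
Y_3^2(R⁻¹ n̂) = +0.289544+0.084211i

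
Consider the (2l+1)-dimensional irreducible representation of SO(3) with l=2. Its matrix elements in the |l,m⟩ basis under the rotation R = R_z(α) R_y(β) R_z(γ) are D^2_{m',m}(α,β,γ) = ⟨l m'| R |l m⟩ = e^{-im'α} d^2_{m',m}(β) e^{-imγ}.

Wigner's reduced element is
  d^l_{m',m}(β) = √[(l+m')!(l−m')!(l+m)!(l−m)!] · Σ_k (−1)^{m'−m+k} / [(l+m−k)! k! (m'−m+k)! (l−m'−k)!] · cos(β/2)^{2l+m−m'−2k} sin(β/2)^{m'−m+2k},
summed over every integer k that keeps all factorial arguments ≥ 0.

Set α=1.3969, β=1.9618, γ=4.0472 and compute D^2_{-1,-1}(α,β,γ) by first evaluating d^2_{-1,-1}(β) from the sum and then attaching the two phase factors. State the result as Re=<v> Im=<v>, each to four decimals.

Re=-0.3643 Im=0.4057

Split into d^2_{-1,-1}(β=1.9618) × two z-phases.
Half-angle: c=0.556275, s=0.830998. N=√(1·6·1·6)=6.000000
k∈{0,1} keeps every argument non-negative
  k=0: (−1)^0·6.0000/(6)·0.5563^4·0.8310^0 = +0.095754
  k=1: (−1)^1·6.0000/(2)·0.5563^2·0.8310^2 = -0.641063
d^2_{-1,-1}(1.9618) = +0.095754 -0.641063 = -0.545308
D = (+0.173021+0.984918i)·(-0.545308)·(-0.617208-0.786800i) = -0.364344+0.405727i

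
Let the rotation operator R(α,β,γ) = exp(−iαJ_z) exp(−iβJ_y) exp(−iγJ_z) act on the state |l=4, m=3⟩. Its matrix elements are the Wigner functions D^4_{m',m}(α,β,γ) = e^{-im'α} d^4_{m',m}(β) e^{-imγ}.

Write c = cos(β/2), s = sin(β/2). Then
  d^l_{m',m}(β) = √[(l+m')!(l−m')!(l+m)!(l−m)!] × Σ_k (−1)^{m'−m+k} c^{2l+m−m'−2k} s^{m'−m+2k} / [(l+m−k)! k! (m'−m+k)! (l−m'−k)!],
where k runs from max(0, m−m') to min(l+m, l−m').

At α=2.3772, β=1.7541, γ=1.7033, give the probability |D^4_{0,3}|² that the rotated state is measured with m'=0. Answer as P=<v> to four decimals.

P=0.0657

Split into d^4_{0,3}(β=1.7541) × two z-phases.
c=cos(1.7541/2)=0.639422, s=sin(1.7541/2)=0.768856; N=√[24·24·5040·1]=1703.830978
Admissible k: 3..4 (factorial args all ≥0)
  k=3: (−1)^0·1703.8310/(144)·0.6394^5·0.7689^3 = +0.574827
  k=4: (−1)^1·1703.8310/(144)·0.6394^3·0.7689^5 = -0.831097
d^4_{0,3}(1.7541) = +0.574827 -0.831097 = -0.256270
|D^4_{0,3}|² = |d^4_{0,3}(β)|² = (-0.256270)² = 0.065674 (the z-rotation phases have unit modulus)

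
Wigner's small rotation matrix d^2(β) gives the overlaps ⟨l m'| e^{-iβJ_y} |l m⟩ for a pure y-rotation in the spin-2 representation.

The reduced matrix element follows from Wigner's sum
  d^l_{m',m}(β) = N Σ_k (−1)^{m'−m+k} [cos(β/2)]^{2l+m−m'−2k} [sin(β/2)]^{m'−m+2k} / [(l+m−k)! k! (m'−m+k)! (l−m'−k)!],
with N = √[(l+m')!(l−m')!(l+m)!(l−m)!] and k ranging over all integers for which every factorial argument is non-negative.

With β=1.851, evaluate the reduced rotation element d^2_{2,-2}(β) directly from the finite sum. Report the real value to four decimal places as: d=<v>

d=0.4074

d^2_{2,-2}(β=1.851) via Wigner's sum:
Half-angle: c=0.601435, s=0.798922. N=√(24·1·1·24)=24.000000
k∈{0} keeps every argument non-negative
  k=0: (−1)^4·24.0000/(24)·0.6014^0·0.7989^4 = +0.407396
d^2_{2,-2}(1.851) = +0.407396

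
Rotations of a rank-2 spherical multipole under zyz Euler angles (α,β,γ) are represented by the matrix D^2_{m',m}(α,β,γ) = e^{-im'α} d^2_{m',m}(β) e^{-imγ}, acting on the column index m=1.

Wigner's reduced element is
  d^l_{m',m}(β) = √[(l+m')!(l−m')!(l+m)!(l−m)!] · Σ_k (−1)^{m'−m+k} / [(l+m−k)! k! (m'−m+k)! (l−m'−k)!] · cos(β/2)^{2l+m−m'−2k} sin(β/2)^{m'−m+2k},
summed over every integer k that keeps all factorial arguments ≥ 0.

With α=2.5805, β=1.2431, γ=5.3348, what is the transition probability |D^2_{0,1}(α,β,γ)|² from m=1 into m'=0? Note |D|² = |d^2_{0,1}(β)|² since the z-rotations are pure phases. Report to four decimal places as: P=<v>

First d^2_{0,1}(β=1.2431), then the phase factors e^{-i(0)α} and e^{-i(1)γ}:
With c≡cos(β/2)=0.812977 and s≡sin(β/2)=0.582296, N=[2·2·6·1]^{1/2}=4.898979
k: max(0,(1)−(0))=1 … min(2+(1),2−(0))=2
  k=1: (−1)^0·4.8990/(2)·0.8130^3·0.5823^1 = +0.766397
  k=2: (−1)^1·4.8990/(2)·0.8130^1·0.5823^3 = -0.393174
d^2_{0,1}(1.2431) = +0.766397 -0.393174 = +0.373223
|D^2_{0,1}|² = |d^2_{0,1}(β)|² = (+0.373223)² = 0.139295 (the z-rotation phases have unit modulus)

P=0.1393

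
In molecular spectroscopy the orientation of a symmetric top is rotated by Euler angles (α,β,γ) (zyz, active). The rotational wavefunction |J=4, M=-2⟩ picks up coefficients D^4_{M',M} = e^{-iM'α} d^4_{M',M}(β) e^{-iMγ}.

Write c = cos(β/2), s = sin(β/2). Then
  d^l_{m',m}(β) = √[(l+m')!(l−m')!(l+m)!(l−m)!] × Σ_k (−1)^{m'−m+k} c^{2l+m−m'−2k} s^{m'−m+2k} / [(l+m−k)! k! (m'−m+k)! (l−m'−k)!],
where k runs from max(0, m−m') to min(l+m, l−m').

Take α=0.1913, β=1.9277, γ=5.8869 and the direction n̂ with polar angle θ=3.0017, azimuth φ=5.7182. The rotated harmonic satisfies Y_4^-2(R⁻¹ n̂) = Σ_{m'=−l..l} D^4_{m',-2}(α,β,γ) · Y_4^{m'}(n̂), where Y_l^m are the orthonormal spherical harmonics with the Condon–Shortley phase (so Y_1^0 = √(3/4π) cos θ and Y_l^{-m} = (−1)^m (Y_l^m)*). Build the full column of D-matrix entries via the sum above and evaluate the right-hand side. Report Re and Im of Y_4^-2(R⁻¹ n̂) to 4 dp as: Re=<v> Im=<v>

Need the full column D^4_{m',-2} for m'=−4..4 at α=0.1913, β=1.9277, γ=5.8869.
cos(β/2)=0.570362, sin(β/2)=0.821394
d^4_{-4,-2}: single k=2 term ⇒ +0.122909;  D = +0.122863-0.003364i
d^4_{-3,-2}: k∈[1..2] ⇒ +0.060349 -0.375484 = -0.315135;  D = -0.307631+0.068363i
d^4_{-2,-2}: k∈[0..2] ⇒ +0.011200 -0.278732 +0.722601 = +0.455068;  D = +0.417358-0.181382i
d^4_{-1,-2}: k∈[0..2] ⇒ -0.068429 +0.709598 -0.981122 = -0.339953;  D = -0.280331+0.192308i
d^4_{0,-2}: k∈[0..2] ⇒ +0.220357 -1.218701 +0.947829 = -0.050515;  D = -0.035462+0.035975i
d^4_{1,-2}: k∈[0..2] ⇒ -0.473065 +1.471682 -0.610444 = +0.388173;  D = +0.214972-0.323211i
d^4_{2,-2}: k∈[0..2] ⇒ +0.722601 -1.198919 +0.207210 = -0.269109;  D = -0.103711+0.248322i
d^4_{3,-2}: k∈[0..1] ⇒ -0.778741 +0.538361 = -0.240380;  D = -0.048775+0.235380i
d^4_{4,-2}: single k=0 term ⇒ +0.528674;  D = +0.006886-0.528629i
Y_4^{m'}(θ=3.0017,φ=5.7182) and Σ D·Y over m':
  (+0.1229-0.0034i)·(-0.0001+0.0001i)  (-0.3076+0.0684i)·(+0.0004-0.0033i)  (+0.4174-0.1814i)·(+0.0163+0.0345i)  (-0.2803+0.1923i)·(-0.2132-0.1351i)  (-0.0355+0.0360i)·(+0.7654+0.0000i)  (+0.2150-0.3232i)·(+0.2132-0.1351i)  (-0.1037+0.2483i)·(+0.0163-0.0345i)  (-0.0488+0.2354i)·(-0.0004-0.0033i)  (+0.0069-0.5286i)·(-0.0001-0.0001i)
Y_4^-2(R⁻¹ n̂) = +0.081501-0.053274i

Re=0.0815 Im=-0.0533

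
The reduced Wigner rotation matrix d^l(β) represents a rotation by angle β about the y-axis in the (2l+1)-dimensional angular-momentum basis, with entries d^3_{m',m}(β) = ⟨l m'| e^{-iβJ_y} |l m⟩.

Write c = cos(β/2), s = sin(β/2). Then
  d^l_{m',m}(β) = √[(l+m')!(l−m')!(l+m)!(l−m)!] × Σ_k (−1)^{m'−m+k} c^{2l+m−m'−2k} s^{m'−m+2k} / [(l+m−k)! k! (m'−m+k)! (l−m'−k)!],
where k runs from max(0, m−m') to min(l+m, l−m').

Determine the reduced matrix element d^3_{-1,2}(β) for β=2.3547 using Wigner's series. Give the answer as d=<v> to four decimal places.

d=-0.5340

d^3_{-1,2}(β=2.3547) via Wigner's sum:
Half-angle: c=0.383374, s=0.923593. N=√(2·24·120·1)=75.894664
The bounds max(0,m−m')=3 and min(l+m,l−m')=4 give 2 terms
  k=3: (−1)^0·75.8947/(12)·0.3834^3·0.9236^3 = +0.280763
  k=4: (−1)^1·75.8947/(24)·0.3834^1·0.9236^5 = -0.814753
d^3_{-1,2}(2.3547) = +0.280763 -0.814753 = -0.533991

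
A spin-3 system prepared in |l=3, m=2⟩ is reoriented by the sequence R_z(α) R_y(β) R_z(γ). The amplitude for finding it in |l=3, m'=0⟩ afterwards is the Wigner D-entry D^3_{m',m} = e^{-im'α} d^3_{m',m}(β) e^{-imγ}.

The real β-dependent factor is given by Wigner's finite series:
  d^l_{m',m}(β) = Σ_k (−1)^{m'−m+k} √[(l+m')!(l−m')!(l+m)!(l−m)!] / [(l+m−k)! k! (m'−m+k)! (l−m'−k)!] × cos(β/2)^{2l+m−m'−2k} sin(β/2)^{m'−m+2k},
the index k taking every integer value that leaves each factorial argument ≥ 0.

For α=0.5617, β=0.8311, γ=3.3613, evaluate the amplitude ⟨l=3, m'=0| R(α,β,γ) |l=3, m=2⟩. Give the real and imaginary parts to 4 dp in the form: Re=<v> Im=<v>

D^3_{0,2}(0.5617,0.8311,3.3613) = e^{-i·0·0.5617}·d^3_{0,2}(0.8311)·e^{-i·2·3.3613}. Compute d first:
c=cos(0.8311/2)=0.914894, s=sin(0.8311/2)=0.403693; N=√[6·6·120·1]=65.726707
Admissible k: 2..3 (factorial args all ≥0)
  k=2: (−1)^0·65.7267/(12)·0.9149^4·0.4037^2 = +0.625385
  k=3: (−1)^1·65.7267/(12)·0.9149^2·0.4037^4 = -0.121761
d^3_{0,2}(0.8311) = +0.625385 -0.121761 = +0.503624
D = (+1.000000+0.000000i)·(+0.503624)·(+0.905001-0.425410i) = +0.455780-0.214247i

Re=0.4558 Im=-0.2142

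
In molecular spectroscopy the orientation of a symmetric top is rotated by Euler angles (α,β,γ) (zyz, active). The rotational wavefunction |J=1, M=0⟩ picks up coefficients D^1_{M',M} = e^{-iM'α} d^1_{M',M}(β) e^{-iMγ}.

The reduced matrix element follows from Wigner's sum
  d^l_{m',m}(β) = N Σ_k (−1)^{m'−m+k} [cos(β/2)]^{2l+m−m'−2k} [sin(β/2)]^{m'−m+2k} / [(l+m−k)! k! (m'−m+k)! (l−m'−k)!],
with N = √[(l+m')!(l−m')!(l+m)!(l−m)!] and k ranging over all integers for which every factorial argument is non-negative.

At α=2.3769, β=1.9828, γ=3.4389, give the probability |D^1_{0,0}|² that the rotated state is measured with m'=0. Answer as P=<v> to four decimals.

P=0.1604

First d^1_{0,0}(β=1.9828), then the phase factors e^{-i(0)α} and e^{-i(0)γ}:
c=cos(1.9828/2)=0.547519, s=sin(1.9828/2)=0.836793; N=√[1·1·1·1]=1.000000
Admissible k: 0..1 (factorial args all ≥0)
  k=0: (−1)^0·1.0000/(1)·0.5475^2·0.8368^0 = +0.299777
  k=1: (−1)^1·1.0000/(1)·0.5475^0·0.8368^2 = -0.700223
d^1_{0,0}(1.9828) = +0.299777 -0.700223 = -0.400446
|D^1_{0,0}|² = |d^1_{0,0}(β)|² = (-0.400446)² = 0.160357 (the z-rotation phases have unit modulus)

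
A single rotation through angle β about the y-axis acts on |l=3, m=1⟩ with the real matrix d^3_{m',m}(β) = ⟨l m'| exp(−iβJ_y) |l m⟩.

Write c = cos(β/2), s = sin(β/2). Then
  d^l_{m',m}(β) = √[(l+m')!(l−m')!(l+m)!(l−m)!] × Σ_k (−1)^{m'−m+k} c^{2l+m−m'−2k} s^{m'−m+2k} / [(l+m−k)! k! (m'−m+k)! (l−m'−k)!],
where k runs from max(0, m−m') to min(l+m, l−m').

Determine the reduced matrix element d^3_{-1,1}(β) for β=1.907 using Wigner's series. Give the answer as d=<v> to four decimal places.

d=-0.4433

d^3_{-1,1}(β=1.907) via Wigner's sum:
With c≡cos(β/2)=0.578833 and s≡sin(β/2)=0.815446, N=[2·24·24·2]^{1/2}=48.000000
The bounds max(0,m−m')=2 and min(l+m,l−m')=4 give 3 terms
  k=2: (−1)^0·48.0000/(8)·0.5788^4·0.8154^2 = +0.447872
  k=3: (−1)^1·48.0000/(6)·0.5788^2·0.8154^4 = -1.185162
  k=4: (−1)^2·48.0000/(48)·0.5788^0·0.8154^6 = +0.294017
d^3_{-1,1}(1.907) = +0.447872 -1.185162 +0.294017 = -0.443273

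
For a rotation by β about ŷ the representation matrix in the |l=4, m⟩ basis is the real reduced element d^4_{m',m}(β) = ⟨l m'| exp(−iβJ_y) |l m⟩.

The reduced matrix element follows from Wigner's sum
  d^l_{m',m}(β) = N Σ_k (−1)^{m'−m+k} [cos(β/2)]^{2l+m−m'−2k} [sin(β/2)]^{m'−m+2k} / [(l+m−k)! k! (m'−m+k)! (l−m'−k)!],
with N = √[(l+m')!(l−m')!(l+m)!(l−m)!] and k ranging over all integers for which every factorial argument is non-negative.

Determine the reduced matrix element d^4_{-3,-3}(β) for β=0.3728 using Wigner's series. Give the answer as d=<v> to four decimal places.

d=0.6531

d^4_{-3,-3}(β=0.3728) via Wigner's sum:
c=cos(0.3728/2)=0.982678, s=sin(0.3728/2)=0.185322; N=√[1·5040·1·5040]=5040.000000
The bounds max(0,m−m')=0 and min(l+m,l−m')=1 give 2 terms
  k=0: (−1)^0·5040.0000/(5040)·0.9827^8·0.1853^0 = +0.869539
  k=1: (−1)^1·5040.0000/(720)·0.9827^6·0.1853^2 = -0.216482
d^4_{-3,-3}(0.3728) = +0.869539 -0.216482 = +0.653057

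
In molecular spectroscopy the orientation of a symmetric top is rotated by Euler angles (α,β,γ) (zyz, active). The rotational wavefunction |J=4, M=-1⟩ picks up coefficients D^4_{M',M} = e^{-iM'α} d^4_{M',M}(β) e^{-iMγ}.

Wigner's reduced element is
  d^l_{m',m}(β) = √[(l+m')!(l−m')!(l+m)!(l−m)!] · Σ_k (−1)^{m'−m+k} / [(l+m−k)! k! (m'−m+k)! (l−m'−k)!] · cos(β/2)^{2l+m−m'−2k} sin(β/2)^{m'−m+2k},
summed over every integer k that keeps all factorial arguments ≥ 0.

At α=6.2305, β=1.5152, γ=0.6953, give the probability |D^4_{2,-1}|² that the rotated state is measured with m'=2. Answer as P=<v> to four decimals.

First d^4_{2,-1}(β=1.5152), then the phase factors e^{-i(2)α} and e^{-i(-1)γ}:
c=cos(1.5152/2)=0.726487, s=sin(1.5152/2)=0.687180; N=√[720·2·6·120]=1018.233765
The bounds max(0,m−m')=0 and min(l+m,l−m')=2 give 3 terms
  k=0: (−1)^3·1018.2338/(72)·0.7265^5·0.6872^3 = -0.928681
  k=1: (−1)^4·1018.2338/(48)·0.7265^3·0.6872^5 = +1.246357
  k=2: (−1)^5·1018.2338/(240)·0.7265^1·0.6872^7 = -0.223027
d^4_{2,-1}(1.5152) = -0.928681 +1.246357 -0.223027 = +0.094649
|D^4_{2,-1}|² = |d^4_{2,-1}(β)|² = (+0.094649)² = 0.008959 (the z-rotation phases have unit modulus)

P=0.0090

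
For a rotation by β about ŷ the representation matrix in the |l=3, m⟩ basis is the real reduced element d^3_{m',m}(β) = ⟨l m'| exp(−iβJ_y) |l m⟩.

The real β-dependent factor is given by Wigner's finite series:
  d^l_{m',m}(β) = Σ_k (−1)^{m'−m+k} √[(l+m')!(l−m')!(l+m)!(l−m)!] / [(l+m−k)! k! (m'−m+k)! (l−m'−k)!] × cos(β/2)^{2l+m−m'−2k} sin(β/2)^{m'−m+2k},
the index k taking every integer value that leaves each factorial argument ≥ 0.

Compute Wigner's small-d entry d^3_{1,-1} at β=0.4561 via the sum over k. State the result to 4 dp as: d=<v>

d^3_{1,-1}(β=0.4561) via Wigner's sum:
With c≡cos(β/2)=0.974109 and s≡sin(β/2)=0.226078, N=[24·2·2·24]^{1/2}=48.000000
The bounds max(0,m−m')=0 and min(l+m,l−m')=2 give 3 terms
  k=0: (−1)^2·48.0000/(8)·0.9741^4·0.2261^2 = +0.276121
  k=1: (−1)^3·48.0000/(6)·0.9741^2·0.2261^4 = -0.019831
  k=2: (−1)^4·48.0000/(48)·0.9741^0·0.2261^6 = +0.000134
d^3_{1,-1}(0.4561) = +0.276121 -0.019831 +0.000134 = +0.256424

d=0.2564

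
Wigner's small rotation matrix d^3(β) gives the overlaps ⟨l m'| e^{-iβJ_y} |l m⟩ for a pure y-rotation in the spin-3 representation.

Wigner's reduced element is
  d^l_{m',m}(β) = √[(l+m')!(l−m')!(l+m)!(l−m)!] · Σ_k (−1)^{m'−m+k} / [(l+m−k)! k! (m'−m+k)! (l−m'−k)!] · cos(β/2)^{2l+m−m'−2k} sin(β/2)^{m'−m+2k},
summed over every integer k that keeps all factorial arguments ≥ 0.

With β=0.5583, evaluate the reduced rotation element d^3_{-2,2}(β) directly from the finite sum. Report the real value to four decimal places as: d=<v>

d=0.0262

d^3_{-2,2}(β=0.5583) via Wigner's sum:
With c≡cos(β/2)=0.961290 and s≡sin(β/2)=0.275539, N=[1·120·120·1]^{1/2}=120.000000
The bounds max(0,m−m')=4 and min(l+m,l−m')=5 give 2 terms
  k=4: (−1)^0·120.0000/(24)·0.9613^2·0.2755^4 = +0.026632
  k=5: (−1)^1·120.0000/(120)·0.9613^0·0.2755^6 = -0.000438
d^3_{-2,2}(0.5583) = +0.026632 -0.000438 = +0.026195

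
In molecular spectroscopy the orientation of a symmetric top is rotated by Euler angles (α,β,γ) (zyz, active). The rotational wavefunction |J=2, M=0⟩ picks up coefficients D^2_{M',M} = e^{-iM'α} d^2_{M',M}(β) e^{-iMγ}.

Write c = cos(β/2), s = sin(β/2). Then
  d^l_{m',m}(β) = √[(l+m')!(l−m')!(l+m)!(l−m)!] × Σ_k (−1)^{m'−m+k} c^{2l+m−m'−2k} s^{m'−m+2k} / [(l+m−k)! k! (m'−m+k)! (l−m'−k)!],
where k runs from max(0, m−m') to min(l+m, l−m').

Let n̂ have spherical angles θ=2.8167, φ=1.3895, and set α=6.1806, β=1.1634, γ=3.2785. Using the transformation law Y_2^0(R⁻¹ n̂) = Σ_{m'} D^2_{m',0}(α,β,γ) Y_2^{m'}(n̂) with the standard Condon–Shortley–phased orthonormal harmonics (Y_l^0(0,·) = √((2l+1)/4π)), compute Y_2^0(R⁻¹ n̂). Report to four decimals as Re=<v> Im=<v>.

Re=-0.1979 Im=0.0000

Need the full column D^2_{m',0} for m'=−2..2 at α=6.1806, β=1.1634, γ=3.2785.
cos(β/2)=0.835530, sin(β/2)=0.549445
d^2_{-2,0}: single k=2 term ⇒ +0.516236;  D = +0.505408-0.105175i
d^2_{-1,0}: k∈[1..2] ⇒ +0.785029 -0.339477 = +0.445552;  D = +0.443210-0.045627i
d^2_{0,0}: k∈[0..2] ⇒ +0.487358 -0.843010 +0.091138 = -0.264514;  D = -0.264514+0.000000i
d^2_{1,0}: k∈[0..1] ⇒ -0.785029 +0.339477 = -0.445552;  D = -0.443210-0.045627i
d^2_{2,0}: single k=0 term ⇒ +0.516236;  D = +0.505408+0.105175i
Y_2^{m'}(θ=2.8167,φ=1.3895) and Σ D·Y over m':
  (+0.5054-0.1052i)·(-0.0368-0.0140i)  (+0.4432-0.0456i)·(-0.0421+0.2299i)  (-0.2645+0.0000i)·(+0.5344+0.0000i)  (-0.4432-0.0456i)·(+0.0421+0.2299i)  (+0.5054+0.1052i)·(-0.0368+0.0140i)
Y_2^0(R⁻¹ n̂) = -0.197859+0.000000i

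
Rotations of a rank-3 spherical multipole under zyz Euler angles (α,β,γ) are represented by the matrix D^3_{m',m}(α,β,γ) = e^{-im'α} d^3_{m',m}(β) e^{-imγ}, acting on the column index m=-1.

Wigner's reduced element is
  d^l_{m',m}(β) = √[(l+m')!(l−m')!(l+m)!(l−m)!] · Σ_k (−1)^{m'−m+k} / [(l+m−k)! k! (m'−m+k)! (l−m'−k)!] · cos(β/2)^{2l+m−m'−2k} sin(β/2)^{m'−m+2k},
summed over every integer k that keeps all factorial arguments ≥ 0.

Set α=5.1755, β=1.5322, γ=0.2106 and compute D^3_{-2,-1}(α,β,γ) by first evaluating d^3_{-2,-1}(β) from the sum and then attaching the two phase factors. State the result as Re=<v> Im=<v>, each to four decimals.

Re=0.1525 Im=0.3291

First d^3_{-2,-1}(β=1.5322), then the phase factors e^{-i(-2)α} and e^{-i(-1)γ}:
Half-angle: c=0.720620, s=0.693330. N=√(1·120·2·24)=75.894664
k: max(0,(-1)−(-2))=1 … min(3+(-1),3−(-2))=2
  k=1: (−1)^0·75.8947/(24)·0.7206^5·0.6933^1 = +0.426061
  k=2: (−1)^1·75.8947/(12)·0.7206^3·0.6933^3 = -0.788804
d^3_{-2,-1}(1.5322) = +0.426061 -0.788804 = -0.362743
D = (-0.600858-0.799356i)·(-0.362743)·(+0.977906+0.209047i) = +0.152526+0.329118i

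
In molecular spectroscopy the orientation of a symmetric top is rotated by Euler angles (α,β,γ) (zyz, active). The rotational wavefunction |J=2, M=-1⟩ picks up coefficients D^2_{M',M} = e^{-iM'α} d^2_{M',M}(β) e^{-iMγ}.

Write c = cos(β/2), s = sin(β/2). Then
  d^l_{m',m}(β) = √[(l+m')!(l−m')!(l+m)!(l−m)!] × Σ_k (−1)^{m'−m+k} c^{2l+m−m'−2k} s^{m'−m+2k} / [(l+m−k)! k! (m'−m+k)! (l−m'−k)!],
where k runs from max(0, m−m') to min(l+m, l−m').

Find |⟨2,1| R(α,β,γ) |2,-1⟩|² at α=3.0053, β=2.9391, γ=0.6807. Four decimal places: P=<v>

P=0.9012

Split into d^2_{1,-1}(β=2.9391) × two z-phases.
Half-angle: c=0.101073, s=0.994879. N=√(6·1·1·6)=6.000000
The bounds max(0,m−m')=0 and min(l+m,l−m')=1 give 2 terms
  k=0: (−1)^2·6.0000/(2)·0.1011^2·0.9949^2 = +0.030334
  k=1: (−1)^3·6.0000/(6)·0.1011^0·0.9949^4 = -0.979673
d^2_{1,-1}(2.9391) = +0.030334 -0.979673 = -0.949338
|D^2_{1,-1}|² = |d^2_{1,-1}(β)|² = (-0.949338)² = 0.901243 (the z-rotation phases have unit modulus)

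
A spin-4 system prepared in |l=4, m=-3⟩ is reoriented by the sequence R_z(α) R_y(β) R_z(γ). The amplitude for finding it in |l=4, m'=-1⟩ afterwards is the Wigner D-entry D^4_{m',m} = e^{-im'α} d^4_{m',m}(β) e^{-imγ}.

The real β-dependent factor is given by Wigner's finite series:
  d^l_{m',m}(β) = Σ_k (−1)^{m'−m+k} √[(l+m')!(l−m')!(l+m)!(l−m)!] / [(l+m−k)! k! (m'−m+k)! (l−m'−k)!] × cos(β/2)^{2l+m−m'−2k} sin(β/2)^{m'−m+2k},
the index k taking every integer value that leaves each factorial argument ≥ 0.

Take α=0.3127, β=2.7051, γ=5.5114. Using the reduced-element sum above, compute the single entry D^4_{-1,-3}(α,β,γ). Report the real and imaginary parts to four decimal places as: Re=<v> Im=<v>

Split into d^4_{-1,-3}(β=2.7051) × two z-phases.
With c≡cos(β/2)=0.216518 and s≡sin(β/2)=0.976279, N=[6·120·1·5040]^{1/2}=1904.940944
k: max(0,(-3)−(-1))=0 … min(4+(-3),4−(-1))=1
  k=0: (−1)^2·1904.9409/(240)·0.2165^6·0.9763^2 = +0.000779
  k=1: (−1)^3·1904.9409/(144)·0.2165^4·0.9763^4 = -0.026411
d^4_{-1,-3}(2.7051) = +0.000779 -0.026411 = -0.025632
D = (+0.951506+0.307629i)·(-0.025632)·(-0.677648-0.735386i) = +0.010728+0.023279i

Re=0.0107 Im=0.0233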